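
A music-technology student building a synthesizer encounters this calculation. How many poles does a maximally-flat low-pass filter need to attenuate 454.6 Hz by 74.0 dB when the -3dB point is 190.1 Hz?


Butterworth filter order formula:
n = log10(10^(A/10) - 1) / (2 * log10(f_stop/f_pass))
10^(74.0/10) - 1 = 25118863.3151
f_stop/f_pass = 454.6 / 190.1 = 2.3914
n = 9.7716 -> ceil = 10

10


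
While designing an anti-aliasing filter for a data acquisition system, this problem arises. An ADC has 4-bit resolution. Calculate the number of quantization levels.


Number of quantization levels = 2^N
= 2^4
= 16

16


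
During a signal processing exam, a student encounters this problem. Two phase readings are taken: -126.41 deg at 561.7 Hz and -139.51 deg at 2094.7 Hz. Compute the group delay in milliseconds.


Group delay from phase difference:
tau = -d(phi)/d(omega)
d(phi) = -13.1 deg = -0.228638 rad
d(omega) = 2*pi*(2094.7 - 561.7) = 9632.1231 rad/s
tau = -(-0.228638) / 9632.1231
    = 0.0237 ms

0.0237 ms


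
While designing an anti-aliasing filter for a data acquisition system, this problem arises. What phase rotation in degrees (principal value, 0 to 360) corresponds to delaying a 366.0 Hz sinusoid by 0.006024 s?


Phase shift from frequency and time delay:
phi = 360 * f * t_delay
    = 360 * 366.0 * 0.006024
    = 793.72 degrees
    mod 360 = 73.72 degrees

73.72 degrees


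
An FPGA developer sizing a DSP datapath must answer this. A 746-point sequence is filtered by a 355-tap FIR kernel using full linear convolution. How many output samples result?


Linear convolution output length:
L = N + M - 1
  = 746 + 355 - 1
  = 1100 samples

1100


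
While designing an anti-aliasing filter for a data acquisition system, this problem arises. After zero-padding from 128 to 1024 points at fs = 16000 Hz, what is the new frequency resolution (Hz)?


Frequency resolution after zero-padding:
N_padded = 128 * 8 = 1024
df = fs / N_padded
   = 16000 / 1024
   = 15.625 Hz

15.625 Hz


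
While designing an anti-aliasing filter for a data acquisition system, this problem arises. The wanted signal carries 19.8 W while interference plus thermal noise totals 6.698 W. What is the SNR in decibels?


SNR in decibels:
SNR = 10 * log10(Ps / Pn)
    = 10 * log10(19.8 / 6.698)
    = 10 * log10(2.9561)
    = 10 * 0.4707
    = 4.71 dB

4.71 dB


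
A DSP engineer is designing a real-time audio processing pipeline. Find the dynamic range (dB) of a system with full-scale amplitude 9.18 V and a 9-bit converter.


Dynamic range from full-scale to LSB:
V_min = V_max / 2^bits = 9.18 / 2^9
DR = 20 * log10(V_max / V_min)
   = 20 * log10(2^9)
   = 20 * 9 * log10(2)
   = 54.19 dB

54.19 dB


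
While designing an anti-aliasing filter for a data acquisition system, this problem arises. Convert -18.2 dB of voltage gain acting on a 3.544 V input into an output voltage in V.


Output voltage from dB gain:
V_out = V_in * 10^(gain_dB / 20)
      = 3.544 * 10^(-18.2 / 20)
      = 3.544 * 0.123027
      = 0.436 V

0.436 V


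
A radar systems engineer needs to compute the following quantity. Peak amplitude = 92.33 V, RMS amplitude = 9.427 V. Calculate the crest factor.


Crest factor is the ratio of peak to RMS:
CF = V_peak / V_rms
   = 92.33 / 9.427
   = 9.7942

9.7942


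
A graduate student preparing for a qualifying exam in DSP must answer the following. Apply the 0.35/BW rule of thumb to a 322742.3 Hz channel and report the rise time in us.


Rise time from bandwidth relationship:
tr = 0.35 / BW
   = 0.35 / 322742.3
   = 1.084456546e-06 s
   = 1.0845 us

1.0845 us


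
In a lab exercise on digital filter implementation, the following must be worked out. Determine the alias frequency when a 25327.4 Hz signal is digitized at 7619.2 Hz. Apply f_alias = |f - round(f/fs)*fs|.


Compute the nearest integer multiple of fs to the signal:
n = round(25327.4 / 7619.2) = 3
f_alias = |25327.4 - 3 * 7619.2|
        = |25327.4 - 22857.6|
        = 2469.8 Hz

2469.8


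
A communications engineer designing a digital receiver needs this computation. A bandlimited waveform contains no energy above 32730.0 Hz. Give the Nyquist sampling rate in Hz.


The Nyquist rate is twice the maximum frequency component.
fs_min = 2 * fmax
      = 2 * 32730.0
      = 65460.0 Hz

65460.0


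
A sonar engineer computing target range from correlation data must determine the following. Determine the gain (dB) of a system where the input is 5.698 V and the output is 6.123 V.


Voltage gain in dB:
G = 20 * log10(Vout / Vin)
  = 20 * log10(6.123 / 5.698)
  = 20 * log10(1.074588)
  = 20 * 0.031242
  = 0.62 dB

0.62 dB


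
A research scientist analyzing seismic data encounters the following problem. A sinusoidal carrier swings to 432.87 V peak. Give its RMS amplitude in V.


RMS voltage for a sinusoidal waveform:
V_rms = V_peak / sqrt(2)
      = 432.87 / 1.414214
      = 306.085 V

306.085 V


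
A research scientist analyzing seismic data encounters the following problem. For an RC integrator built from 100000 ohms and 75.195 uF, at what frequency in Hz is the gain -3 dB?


Cutoff frequency of a first-order RC filter:
fc = 1 / (2 * pi * R * C)
C = 75.195 uF = 7.5195e-05 F
fc = 1 / (2 * pi * 100000 * 7.5195e-05)
   = 1 / 47.246411917337
   = 0.021166 Hz

0.021166 Hz


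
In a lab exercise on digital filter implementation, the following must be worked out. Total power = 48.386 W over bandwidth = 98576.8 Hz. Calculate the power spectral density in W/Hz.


Power spectral density:
PSD = P / BW
    = 48.386 / 98576.8
    = 0.00049085 W/Hz

0.00049085 W/Hz


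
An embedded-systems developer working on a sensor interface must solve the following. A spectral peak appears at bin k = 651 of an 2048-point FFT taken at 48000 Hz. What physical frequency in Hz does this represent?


Frequency of DFT bin k:
f_k = k * fs / N
    = 651 * 48000 / 2048
    = 31248000 / 2048
    = 15257.812 Hz

15257.812 Hz


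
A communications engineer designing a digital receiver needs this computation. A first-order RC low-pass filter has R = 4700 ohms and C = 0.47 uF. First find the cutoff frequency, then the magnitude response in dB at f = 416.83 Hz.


Step 1 — cutoff frequency:
fc = 1 / (2*pi*R*C)
C = 0.47 uF = 4.7e-07 F
fc = 1 / (2*pi*4700*4.7e-07)
   = 72.0484 Hz

Step 2 — magnitude at f = 416.83 Hz:
|H(f)| = 1 / sqrt(1 + (f/fc)^2)
f/fc = 416.83 / 72.0484 = 5.785416
|H| = 1 / sqrt(1 + 33.471038) = 0.1703228
|H|_dB = 20*log10(0.1703228) = -15.37 dB

fc = 72.0484 Hz; |H(416.83 Hz)| = -15.37 dB


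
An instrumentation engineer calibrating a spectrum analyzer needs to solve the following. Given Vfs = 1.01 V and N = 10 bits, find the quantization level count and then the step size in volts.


Step 1 — number of quantization levels:
L = 2^N = 2^10 = 1024

Step 2 — LSB step size:
delta = Vfs / L
      = 1.01 / 1024
      = 0.00098633 V

Levels = 1024; step size = 0.00098633 V


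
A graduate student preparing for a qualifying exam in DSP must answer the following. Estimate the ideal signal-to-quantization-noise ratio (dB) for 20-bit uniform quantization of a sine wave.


Theoretical SNR for a full-scale sinusoid:
SNR = 6.02 * N + 1.76
    = 6.02 * 20 + 1.76
    = 120.4 + 1.76
    = 122.16 dB

122.16 dB


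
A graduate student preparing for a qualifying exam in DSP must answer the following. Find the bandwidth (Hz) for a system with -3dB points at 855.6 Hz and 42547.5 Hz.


Bandwidth is the difference of -3dB frequencies:
BW = f_high - f_low
   = 42547.5 - 855.6
   = 41691.9 Hz

41691.9 Hz


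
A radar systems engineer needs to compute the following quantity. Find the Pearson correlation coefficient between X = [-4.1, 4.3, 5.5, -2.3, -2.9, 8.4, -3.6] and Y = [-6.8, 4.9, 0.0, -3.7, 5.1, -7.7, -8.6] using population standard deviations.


Pearson correlation coefficient (population):
r = cov(X,Y) / (std(X) * std(Y))
Mean X = 0.7571, Mean Y = -2.4
Cov(X,Y) = 3.095714
Std(X) = 4.76231, Std(Y) = 5.383573
r = 0.1207

0.1207


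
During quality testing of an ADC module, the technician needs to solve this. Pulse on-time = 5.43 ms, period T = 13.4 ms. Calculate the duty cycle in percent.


Duty cycle as a percentage:
DC = (t_on / T) * 100
   = (5.43 / 13.4) * 100
   = 0.405224 * 100
   = 40.52 %

40.52 %


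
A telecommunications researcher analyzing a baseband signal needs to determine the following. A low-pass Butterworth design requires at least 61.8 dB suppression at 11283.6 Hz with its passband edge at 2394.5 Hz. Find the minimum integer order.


Butterworth filter order formula:
n = log10(10^(A/10) - 1) / (2 * log10(f_stop/f_pass))
10^(61.8/10) - 1 = 1513560.2484
f_stop/f_pass = 11283.6 / 2394.5 = 4.7123
n = 4.5898 -> ceil = 5

5


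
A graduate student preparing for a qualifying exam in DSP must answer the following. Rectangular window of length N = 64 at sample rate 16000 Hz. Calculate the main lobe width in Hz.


Main lobe width for a rectangular window:
Width = 2 * fs / N
      = 2 * 16000 / 64
      = 32000 / 64
      = 500.0 Hz

500.0 Hz


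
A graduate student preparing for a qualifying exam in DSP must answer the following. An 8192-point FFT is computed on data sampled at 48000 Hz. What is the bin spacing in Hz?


DFT frequency resolution:
df = fs / N
   = 48000 / 8192
   = 5.8594 Hz

5.8594 Hz


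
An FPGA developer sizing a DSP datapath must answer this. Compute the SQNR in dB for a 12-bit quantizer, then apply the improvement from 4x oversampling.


Step 1 — baseline SQNR at Nyquist:
SQNR_base = 6.02*N + 1.76
          = 6.02*12 + 1.76
          = 74.0 dB

Step 2 — oversampling processing gain:
G = 10*log10(OSR) = 10*log10(4) = 6.02 dB

Step 3 — total:
SQNR_total = 74.0 + 6.02 = 80.02 dB

Base SQNR = 74.0 dB; oversampled SQNR = 80.02 dB


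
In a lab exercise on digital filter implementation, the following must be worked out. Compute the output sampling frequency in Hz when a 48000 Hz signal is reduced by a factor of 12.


Decimation reduces the sample rate:
fs_out = fs_in / M
       = 48000 / 12
       = 4000.0 Hz

4000.0 Hz


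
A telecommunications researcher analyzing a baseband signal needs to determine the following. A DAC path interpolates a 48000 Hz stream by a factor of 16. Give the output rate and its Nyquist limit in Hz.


Step 1 — output sample rate after interpolation by L:
fs_out = L * fs_in = 16 * 48000 = 768000 Hz

Step 2 — Nyquist frequency of the output stream:
f_Nyq = fs_out / 2 = 768000 / 2 = 384000.0 Hz

fs_out = 768000 Hz; f_Nyquist = 384000.0 Hz


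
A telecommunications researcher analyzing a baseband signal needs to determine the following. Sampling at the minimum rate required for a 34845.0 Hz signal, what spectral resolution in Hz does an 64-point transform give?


Step 1 — Nyquist sampling rate:
fs = 2 * fmax = 2 * 34845.0 = 69690.0 Hz

Step 2 — DFT bin spacing:
df = fs / N = 69690.0 / 64 = 1088.9062 Hz

1088.9062 Hz


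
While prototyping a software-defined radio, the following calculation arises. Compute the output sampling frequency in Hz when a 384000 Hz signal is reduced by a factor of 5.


Decimation reduces the sample rate:
fs_out = fs_in / M
       = 384000 / 5
       = 76800.0 Hz

76800.0 Hz


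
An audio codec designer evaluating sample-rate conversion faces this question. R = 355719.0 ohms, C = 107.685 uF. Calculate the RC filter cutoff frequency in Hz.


Cutoff frequency of a first-order RC filter:
fc = 1 / (2 * pi * R * C)
C = 107.685 uF = 0.000107685 F
fc = 1 / (2 * pi * 355719.0 * 0.000107685)
   = 1 / 240.68118633854
   = 0.004155 Hz

0.004155 Hz


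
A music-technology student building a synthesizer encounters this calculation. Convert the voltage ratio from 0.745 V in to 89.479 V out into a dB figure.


Voltage gain in dB:
G = 20 * log10(Vout / Vin)
  = 20 * log10(89.479 / 0.745)
  = 20 * log10(120.10604)
  = 20 * 2.079565
  = 41.59 dB

41.59 dB


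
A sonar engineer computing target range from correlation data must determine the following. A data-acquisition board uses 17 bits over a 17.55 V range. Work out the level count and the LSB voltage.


Step 1 — number of quantization levels:
L = 2^N = 2^17 = 131072

Step 2 — LSB step size:
delta = Vfs / L
      = 17.55 / 131072
      = 0.0001339 V

Levels = 131072; step size = 0.0001339 V


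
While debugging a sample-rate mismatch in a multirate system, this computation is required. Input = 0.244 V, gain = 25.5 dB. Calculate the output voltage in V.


Output voltage from dB gain:
V_out = V_in * 10^(gain_dB / 20)
      = 0.244 * 10^(25.5 / 20)
      = 0.244 * 18.836491
      = 4.5961 V

4.5961 V


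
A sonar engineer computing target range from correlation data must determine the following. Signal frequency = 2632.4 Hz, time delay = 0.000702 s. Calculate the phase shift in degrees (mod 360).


Phase shift from frequency and time delay:
phi = 360 * f * t_delay
    = 360 * 2632.4 * 0.000702
    = 665.26 degrees
    mod 360 = 305.26 degrees

305.26 degrees


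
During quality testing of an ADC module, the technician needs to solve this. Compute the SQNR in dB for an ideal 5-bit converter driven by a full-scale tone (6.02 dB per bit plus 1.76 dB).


Theoretical SNR for a full-scale sinusoid:
SNR = 6.02 * N + 1.76
    = 6.02 * 5 + 1.76
    = 30.1 + 1.76
    = 31.86 dB

31.86 dB


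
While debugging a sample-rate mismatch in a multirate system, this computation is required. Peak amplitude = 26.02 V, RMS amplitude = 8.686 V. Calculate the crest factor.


Crest factor is the ratio of peak to RMS:
CF = V_peak / V_rms
   = 26.02 / 8.686
   = 2.9956

2.9956


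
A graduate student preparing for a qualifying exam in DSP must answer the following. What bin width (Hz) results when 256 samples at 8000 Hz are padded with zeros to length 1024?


Frequency resolution after zero-padding:
N_padded = 256 * 4 = 1024
df = fs / N_padded
   = 8000 / 1024
   = 7.8125 Hz

7.8125 Hz


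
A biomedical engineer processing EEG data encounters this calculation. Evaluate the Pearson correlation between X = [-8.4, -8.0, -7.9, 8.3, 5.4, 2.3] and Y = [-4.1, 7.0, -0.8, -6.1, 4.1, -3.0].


Pearson correlation coefficient (population):
r = cov(X,Y) / (std(X) * std(Y))
Mean X = -1.3833, Mean Y = -0.4833
Cov(X,Y) = -9.106944
Std(X) = 6.938159, Std(Y) = 4.620035
r = -0.2841

-0.2841


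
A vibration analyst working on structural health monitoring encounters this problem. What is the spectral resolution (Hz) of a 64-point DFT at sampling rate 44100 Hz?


DFT frequency resolution:
df = fs / N
   = 44100 / 64
   = 689.0625 Hz

689.0625 Hz


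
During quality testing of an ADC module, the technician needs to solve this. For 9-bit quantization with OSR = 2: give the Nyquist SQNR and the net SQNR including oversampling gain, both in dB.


Step 1 — baseline SQNR at Nyquist:
SQNR_base = 6.02*N + 1.76
          = 6.02*9 + 1.76
          = 55.94 dB

Step 2 — oversampling processing gain:
G = 10*log10(OSR) = 10*log10(2) = 3.01 dB

Step 3 — total:
SQNR_total = 55.94 + 3.01 = 58.95 dB

Base SQNR = 55.94 dB; oversampled SQNR = 58.95 dB


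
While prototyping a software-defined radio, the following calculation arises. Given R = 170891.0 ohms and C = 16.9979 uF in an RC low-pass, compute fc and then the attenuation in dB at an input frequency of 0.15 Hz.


Step 1 — cutoff frequency:
fc = 1 / (2*pi*R*C)
C = 16.9979 uF = 1.69979e-05 F
fc = 1 / (2*pi*170891.0*1.69979e-05)
   = 0.0547906 Hz

Step 2 — magnitude at f = 0.15 Hz:
|H(f)| = 1 / sqrt(1 + (f/fc)^2)
f/fc = 0.15 / 0.0547906 = 2.737696
|H| = 1 / sqrt(1 + 7.494979) = 0.3430985
|H|_dB = 20*log10(0.3430985) = -9.29 dB

fc = 0.0547906 Hz; |H(0.15 Hz)| = -9.29 dB


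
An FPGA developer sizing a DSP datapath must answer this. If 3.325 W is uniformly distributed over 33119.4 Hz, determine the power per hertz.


Power spectral density:
PSD = P / BW
    = 3.325 / 33119.4
    = 0.00010039 W/Hz

0.00010039 W/Hz


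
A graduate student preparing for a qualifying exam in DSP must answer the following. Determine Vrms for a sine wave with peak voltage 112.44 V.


RMS voltage for a sinusoidal waveform:
V_rms = V_peak / sqrt(2)
      = 112.44 / 1.414214
      = 79.507 V

79.507 V


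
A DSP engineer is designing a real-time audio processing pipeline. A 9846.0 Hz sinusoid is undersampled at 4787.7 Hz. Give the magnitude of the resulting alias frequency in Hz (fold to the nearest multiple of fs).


Compute the nearest integer multiple of fs to the signal:
n = round(9846.0 / 4787.7) = 2
f_alias = |9846.0 - 2 * 4787.7|
        = |9846.0 - 9575.4|
        = 270.6 Hz

270.6


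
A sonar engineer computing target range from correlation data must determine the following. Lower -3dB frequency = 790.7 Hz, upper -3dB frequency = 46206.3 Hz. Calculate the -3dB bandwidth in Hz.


Bandwidth is the difference of -3dB frequencies:
BW = f_high - f_low
   = 46206.3 - 790.7
   = 45415.6 Hz

45415.6 Hz


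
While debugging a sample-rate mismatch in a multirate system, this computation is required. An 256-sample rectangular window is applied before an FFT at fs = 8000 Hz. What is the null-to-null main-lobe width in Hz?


Main lobe width for a rectangular window:
Width = 2 * fs / N
      = 2 * 8000 / 256
      = 16000 / 256
      = 62.5 Hz

62.5 Hz


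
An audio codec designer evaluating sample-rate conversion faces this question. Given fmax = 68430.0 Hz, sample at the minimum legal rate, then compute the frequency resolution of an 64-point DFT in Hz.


Step 1 — Nyquist sampling rate:
fs = 2 * fmax = 2 * 68430.0 = 136860.0 Hz

Step 2 — DFT bin spacing:
df = fs / N = 136860.0 / 64 = 2138.4375 Hz

2138.4375 Hz


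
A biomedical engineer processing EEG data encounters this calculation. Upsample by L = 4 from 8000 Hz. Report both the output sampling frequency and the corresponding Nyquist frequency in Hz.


Step 1 — output sample rate after interpolation by L:
fs_out = L * fs_in = 4 * 8000 = 32000 Hz

Step 2 — Nyquist frequency of the output stream:
f_Nyq = fs_out / 2 = 32000 / 2 = 16000.0 Hz

fs_out = 32000 Hz; f_Nyquist = 16000.0 Hz


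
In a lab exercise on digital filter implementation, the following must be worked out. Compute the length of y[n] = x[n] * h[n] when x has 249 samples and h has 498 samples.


Linear convolution output length:
L = N + M - 1
  = 249 + 498 - 1
  = 746 samples

746


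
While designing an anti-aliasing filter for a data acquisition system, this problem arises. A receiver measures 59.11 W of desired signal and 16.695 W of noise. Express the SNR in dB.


SNR in decibels:
SNR = 10 * log10(Ps / Pn)
    = 10 * log10(59.11 / 16.695)
    = 10 * log10(3.5406)
    = 10 * 0.5491
    = 5.49 dB

5.49 dB


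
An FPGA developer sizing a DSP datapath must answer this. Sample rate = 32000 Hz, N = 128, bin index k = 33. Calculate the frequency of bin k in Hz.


Frequency of DFT bin k:
f_k = k * fs / N
    = 33 * 32000 / 128
    = 1056000 / 128
    = 8250.0 Hz

8250.0 Hz


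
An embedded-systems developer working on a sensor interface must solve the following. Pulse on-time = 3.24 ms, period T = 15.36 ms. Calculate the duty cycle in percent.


Duty cycle as a percentage:
DC = (t_on / T) * 100
   = (3.24 / 15.36) * 100
   = 0.210938 * 100
   = 21.09 %

21.09 %


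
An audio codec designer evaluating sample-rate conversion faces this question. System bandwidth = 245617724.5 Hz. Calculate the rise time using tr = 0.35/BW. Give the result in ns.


Rise time from bandwidth relationship:
tr = 0.35 / BW
   = 0.35 / 245617724.5
   = 1.424978595e-09 s
   = 1.425 ns

1.425 ns


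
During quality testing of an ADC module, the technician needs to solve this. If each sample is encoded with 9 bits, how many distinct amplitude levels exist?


Number of quantization levels = 2^N
= 2^9
= 512

512


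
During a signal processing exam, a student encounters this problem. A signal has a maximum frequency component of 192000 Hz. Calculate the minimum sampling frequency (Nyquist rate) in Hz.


The Nyquist rate is twice the maximum frequency component.
fs_min = 2 * fmax
      = 2 * 192000
      = 384000 Hz

384000


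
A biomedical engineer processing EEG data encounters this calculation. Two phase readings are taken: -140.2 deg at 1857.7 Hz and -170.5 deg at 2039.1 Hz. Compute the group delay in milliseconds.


Group delay from phase difference:
tau = -d(phi)/d(omega)
d(phi) = -30.3 deg = -0.528835 rad
d(omega) = 2*pi*(2039.1 - 1857.7) = 1139.7698 rad/s
tau = -(-0.528835) / 1139.7698
    = 0.464 ms

0.464 ms


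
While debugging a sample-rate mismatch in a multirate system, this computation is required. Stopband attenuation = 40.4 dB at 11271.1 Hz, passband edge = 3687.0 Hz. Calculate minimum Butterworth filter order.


Butterworth filter order formula:
n = log10(10^(A/10) - 1) / (2 * log10(f_stop/f_pass))
10^(40.4/10) - 1 = 10963.782
f_stop/f_pass = 11271.1 / 3687.0 = 3.057
n = 4.1624 -> ceil = 5

5


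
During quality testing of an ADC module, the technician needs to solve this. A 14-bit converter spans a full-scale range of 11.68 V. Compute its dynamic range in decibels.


Dynamic range from full-scale to LSB:
V_min = V_max / 2^bits = 11.68 / 2^14
DR = 20 * log10(V_max / V_min)
   = 20 * log10(2^14)
   = 20 * 14 * log10(2)
   = 84.29 dB

84.29 dB


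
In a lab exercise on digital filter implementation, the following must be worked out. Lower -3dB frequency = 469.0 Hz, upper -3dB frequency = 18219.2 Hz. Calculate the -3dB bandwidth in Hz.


Bandwidth is the difference of -3dB frequencies:
BW = f_high - f_low
   = 18219.2 - 469.0
   = 17750.2 Hz

17750.2 Hz


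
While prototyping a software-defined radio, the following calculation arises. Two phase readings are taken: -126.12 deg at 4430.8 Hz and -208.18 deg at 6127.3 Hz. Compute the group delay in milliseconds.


Group delay from phase difference:
tau = -d(phi)/d(omega)
d(phi) = -82.06 deg = -1.432217 rad
d(omega) = 2*pi*(6127.3 - 4430.8) = 10659.4239 rad/s
tau = -(-1.432217) / 10659.4239
    = 0.1344 ms

0.1344 ms


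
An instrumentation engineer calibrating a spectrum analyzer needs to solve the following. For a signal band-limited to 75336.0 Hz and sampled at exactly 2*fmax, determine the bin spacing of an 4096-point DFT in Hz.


Step 1 — Nyquist sampling rate:
fs = 2 * fmax = 2 * 75336.0 = 150672.0 Hz

Step 2 — DFT bin spacing:
df = fs / N = 150672.0 / 4096 = 36.7852 Hz

36.7852 Hz


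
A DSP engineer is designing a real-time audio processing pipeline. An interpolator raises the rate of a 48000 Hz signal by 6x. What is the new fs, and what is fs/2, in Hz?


Step 1 — output sample rate after interpolation by L:
fs_out = L * fs_in = 6 * 48000 = 288000 Hz

Step 2 — Nyquist frequency of the output stream:
f_Nyq = fs_out / 2 = 288000 / 2 = 144000.0 Hz

fs_out = 288000 Hz; f_Nyquist = 144000.0 Hz


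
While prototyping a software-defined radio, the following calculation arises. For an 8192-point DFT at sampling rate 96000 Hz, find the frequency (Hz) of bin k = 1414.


Frequency of DFT bin k:
f_k = k * fs / N
    = 1414 * 96000 / 8192
    = 135744000 / 8192
    = 16570.312 Hz

16570.312 Hz


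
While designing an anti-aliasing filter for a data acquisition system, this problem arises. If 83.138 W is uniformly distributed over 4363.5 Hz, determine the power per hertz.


Power spectral density:
PSD = P / BW
    = 83.138 / 4363.5
    = 0.01905305 W/Hz

0.01905305 W/Hz


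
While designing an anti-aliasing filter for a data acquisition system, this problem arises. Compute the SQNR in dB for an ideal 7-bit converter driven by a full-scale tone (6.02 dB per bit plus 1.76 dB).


Theoretical SNR for a full-scale sinusoid:
SNR = 6.02 * N + 1.76
    = 6.02 * 7 + 1.76
    = 42.14 + 1.76
    = 43.9 dB

43.9 dB


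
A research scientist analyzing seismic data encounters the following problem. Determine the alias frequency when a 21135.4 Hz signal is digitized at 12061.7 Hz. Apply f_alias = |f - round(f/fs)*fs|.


Compute the nearest integer multiple of fs to the signal:
n = round(21135.4 / 12061.7) = 2
f_alias = |21135.4 - 2 * 12061.7|
        = |21135.4 - 24123.4|
        = 2988.0 Hz

2988.0


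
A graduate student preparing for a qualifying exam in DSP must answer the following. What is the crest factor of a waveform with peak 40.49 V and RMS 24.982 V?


Crest factor is the ratio of peak to RMS:
CF = V_peak / V_rms
   = 40.49 / 24.982
   = 1.6208

1.6208


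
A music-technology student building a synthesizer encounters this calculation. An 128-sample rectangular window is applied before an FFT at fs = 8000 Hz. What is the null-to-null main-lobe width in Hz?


Main lobe width for a rectangular window:
Width = 2 * fs / N
      = 2 * 8000 / 128
      = 16000 / 128
      = 125.0 Hz

125.0 Hz


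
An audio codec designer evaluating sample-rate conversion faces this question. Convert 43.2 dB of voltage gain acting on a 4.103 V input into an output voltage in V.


Output voltage from dB gain:
V_out = V_in * 10^(gain_dB / 20)
      = 4.103 * 10^(43.2 / 20)
      = 4.103 * 144.543977
      = 593.0639 V

593.0639 V


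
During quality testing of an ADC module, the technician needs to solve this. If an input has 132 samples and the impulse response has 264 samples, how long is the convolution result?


Linear convolution output length:
L = N + M - 1
  = 132 + 264 - 1
  = 395 samples

395


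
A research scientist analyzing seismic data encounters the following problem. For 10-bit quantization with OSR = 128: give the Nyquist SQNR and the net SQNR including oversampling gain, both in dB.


Step 1 — baseline SQNR at Nyquist:
SQNR_base = 6.02*N + 1.76
          = 6.02*10 + 1.76
          = 61.96 dB

Step 2 — oversampling processing gain:
G = 10*log10(OSR) = 10*log10(128) = 21.07 dB

Step 3 — total:
SQNR_total = 61.96 + 21.07 = 83.03 dB

Base SQNR = 61.96 dB; oversampled SQNR = 83.03 dB


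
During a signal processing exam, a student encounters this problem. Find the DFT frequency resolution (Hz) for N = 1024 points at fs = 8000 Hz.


DFT frequency resolution:
df = fs / N
   = 8000 / 1024
   = 7.8125 Hz

7.8125 Hz


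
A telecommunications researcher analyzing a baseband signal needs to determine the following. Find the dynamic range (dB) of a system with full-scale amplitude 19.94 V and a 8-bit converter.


Dynamic range from full-scale to LSB:
V_min = V_max / 2^bits = 19.94 / 2^8
DR = 20 * log10(V_max / V_min)
   = 20 * log10(2^8)
   = 20 * 8 * log10(2)
   = 48.16 dB

48.16 dB


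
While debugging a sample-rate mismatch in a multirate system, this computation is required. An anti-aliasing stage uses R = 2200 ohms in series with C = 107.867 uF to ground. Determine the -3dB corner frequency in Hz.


Cutoff frequency of a first-order RC filter:
fc = 1 / (2 * pi * R * C)
C = 107.867 uF = 0.000107867 F
fc = 1 / (2 * pi * 2200 * 0.000107867)
   = 1 / 1.491046368965
   = 0.67067 Hz

0.67067 Hz


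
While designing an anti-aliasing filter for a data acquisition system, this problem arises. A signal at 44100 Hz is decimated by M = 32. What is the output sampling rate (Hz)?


Decimation reduces the sample rate:
fs_out = fs_in / M
       = 44100 / 32
       = 1378.125 Hz

1378.125 Hz


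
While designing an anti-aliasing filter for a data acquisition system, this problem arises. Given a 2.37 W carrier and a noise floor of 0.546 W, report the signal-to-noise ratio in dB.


SNR in decibels:
SNR = 10 * log10(Ps / Pn)
    = 10 * log10(2.37 / 0.546)
    = 10 * log10(4.3407)
    = 10 * 0.6376
    = 6.38 dB

6.38 dB


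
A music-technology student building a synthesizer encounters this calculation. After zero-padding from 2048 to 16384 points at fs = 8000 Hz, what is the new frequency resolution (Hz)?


Frequency resolution after zero-padding:
N_padded = 2048 * 8 = 16384
df = fs / N_padded
   = 8000 / 16384
   = 0.4883 Hz

0.4883 Hz


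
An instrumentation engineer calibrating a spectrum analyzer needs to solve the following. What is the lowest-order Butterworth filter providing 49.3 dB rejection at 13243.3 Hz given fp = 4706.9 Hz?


Butterworth filter order formula:
n = log10(10^(A/10) - 1) / (2 * log10(f_stop/f_pass))
10^(49.3/10) - 1 = 85112.8038
f_stop/f_pass = 13243.3 / 4706.9 = 2.8136
n = 5.4868 -> ceil = 6

6


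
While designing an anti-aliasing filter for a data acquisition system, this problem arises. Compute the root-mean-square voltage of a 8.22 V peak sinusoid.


RMS voltage for a sinusoidal waveform:
V_rms = V_peak / sqrt(2)
      = 8.22 / 1.414214
      = 5.812 V

5.812 V


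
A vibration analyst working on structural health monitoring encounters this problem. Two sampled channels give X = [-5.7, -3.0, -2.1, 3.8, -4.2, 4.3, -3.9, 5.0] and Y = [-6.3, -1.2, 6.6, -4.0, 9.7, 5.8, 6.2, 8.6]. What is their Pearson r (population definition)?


Pearson correlation coefficient (population):
r = cov(X,Y) / (std(X) * std(Y))
Mean X = -0.725, Mean Y = 3.175
Cov(X,Y) = 3.985625
Std(X) = 4.069321, Std(Y) = 5.702795
r = 0.1717

0.1717


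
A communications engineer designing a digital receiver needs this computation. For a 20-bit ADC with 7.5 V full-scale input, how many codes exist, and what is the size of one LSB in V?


Step 1 — number of quantization levels:
L = 2^N = 2^20 = 1048576

Step 2 — LSB step size:
delta = Vfs / L
      = 7.5 / 1048576
      = 7.15e-06 V

Levels = 1048576; step size = 7.15e-06 V


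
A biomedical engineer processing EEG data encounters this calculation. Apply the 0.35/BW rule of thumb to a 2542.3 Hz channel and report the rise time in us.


Rise time from bandwidth relationship:
tr = 0.35 / BW
   = 0.35 / 2542.3
   = 0.0001376706132 s
   = 137.6706 us

137.6706 us


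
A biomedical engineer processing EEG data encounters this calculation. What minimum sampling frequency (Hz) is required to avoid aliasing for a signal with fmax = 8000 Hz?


The Nyquist rate is twice the maximum frequency component.
fs_min = 2 * fmax
      = 2 * 8000
      = 16000 Hz

16000


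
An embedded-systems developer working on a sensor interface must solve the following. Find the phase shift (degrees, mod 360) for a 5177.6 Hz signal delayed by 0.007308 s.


Phase shift from frequency and time delay:
phi = 360 * f * t_delay
    = 360 * 5177.6 * 0.007308
    = 13621.64 degrees
    mod 360 = 301.64 degrees

301.64 degrees


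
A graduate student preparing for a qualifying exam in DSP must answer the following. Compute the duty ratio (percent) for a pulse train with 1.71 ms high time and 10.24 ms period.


Duty cycle as a percentage:
DC = (t_on / T) * 100
   = (1.71 / 10.24) * 100
   = 0.166992 * 100
   = 16.7 %

16.7 %


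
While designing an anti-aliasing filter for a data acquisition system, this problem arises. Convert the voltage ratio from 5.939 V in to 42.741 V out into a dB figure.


Voltage gain in dB:
G = 20 * log10(Vout / Vin)
  = 20 * log10(42.741 / 5.939)
  = 20 * log10(7.196666)
  = 20 * 0.857131
  = 17.14 dB

17.14 dB


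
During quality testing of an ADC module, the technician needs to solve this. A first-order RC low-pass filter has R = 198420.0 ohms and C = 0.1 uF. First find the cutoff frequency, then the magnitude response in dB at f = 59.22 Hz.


Step 1 — cutoff frequency:
fc = 1 / (2*pi*R*C)
C = 0.1 uF = 1e-07 F
fc = 1 / (2*pi*198420.0*1e-07)
   = 8.02111 Hz

Step 2 — magnitude at f = 59.22 Hz:
|H(f)| = 1 / sqrt(1 + (f/fc)^2)
f/fc = 59.22 / 8.02111 = 7.383018
|H| = 1 / sqrt(1 + 54.508955) = 0.1342204
|H|_dB = 20*log10(0.1342204) = -17.44 dB

fc = 8.02111 Hz; |H(59.22 Hz)| = -17.44 dB


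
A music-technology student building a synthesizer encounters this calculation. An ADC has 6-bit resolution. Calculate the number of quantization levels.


Number of quantization levels = 2^N
= 2^6
= 64

64


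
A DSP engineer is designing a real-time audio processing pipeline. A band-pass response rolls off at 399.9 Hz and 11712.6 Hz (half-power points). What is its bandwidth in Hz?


Bandwidth is the difference of -3dB frequencies:
BW = f_high - f_low
   = 11712.6 - 399.9
   = 11312.7 Hz

11312.7 Hz


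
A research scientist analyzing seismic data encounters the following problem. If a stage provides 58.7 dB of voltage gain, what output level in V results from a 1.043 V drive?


Output voltage from dB gain:
V_out = V_in * 10^(gain_dB / 20)
      = 1.043 * 10^(58.7 / 20)
      = 1.043 * 860.993752
      = 898.0165 V

898.0165 V


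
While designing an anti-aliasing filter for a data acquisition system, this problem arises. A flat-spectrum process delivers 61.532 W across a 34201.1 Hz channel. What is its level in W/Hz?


Power spectral density:
PSD = P / BW
    = 61.532 / 34201.1
    = 0.00179912 W/Hz

0.00179912 W/Hz


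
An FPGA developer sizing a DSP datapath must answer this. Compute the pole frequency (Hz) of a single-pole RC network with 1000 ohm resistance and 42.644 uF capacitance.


Cutoff frequency of a first-order RC filter:
fc = 1 / (2 * pi * R * C)
C = 42.644 uF = 4.2644e-05 F
fc = 1 / (2 * pi * 1000 * 4.2644e-05)
   = 1 / 0.26794015423937
   = 3.732177 Hz

3.732177 Hz


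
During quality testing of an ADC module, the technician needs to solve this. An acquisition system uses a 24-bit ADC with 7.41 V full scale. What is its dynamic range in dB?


Dynamic range from full-scale to LSB:
V_min = V_max / 2^bits = 7.41 / 2^24
DR = 20 * log10(V_max / V_min)
   = 20 * log10(2^24)
   = 20 * 24 * log10(2)
   = 144.49 dB

144.49 dB


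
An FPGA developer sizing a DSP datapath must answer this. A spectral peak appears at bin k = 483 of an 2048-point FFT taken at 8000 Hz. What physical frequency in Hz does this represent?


Frequency of DFT bin k:
f_k = k * fs / N
    = 483 * 8000 / 2048
    = 3864000 / 2048
    = 1886.719 Hz

1886.719 Hz


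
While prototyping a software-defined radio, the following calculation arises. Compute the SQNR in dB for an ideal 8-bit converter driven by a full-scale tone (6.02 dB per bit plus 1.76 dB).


Theoretical SNR for a full-scale sinusoid:
SNR = 6.02 * N + 1.76
    = 6.02 * 8 + 1.76
    = 48.16 + 1.76
    = 49.92 dB

49.92 dB


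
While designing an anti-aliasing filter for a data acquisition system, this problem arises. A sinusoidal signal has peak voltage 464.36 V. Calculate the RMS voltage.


RMS voltage for a sinusoidal waveform:
V_rms = V_peak / sqrt(2)
      = 464.36 / 1.414214
      = 328.352 V

328.352 V


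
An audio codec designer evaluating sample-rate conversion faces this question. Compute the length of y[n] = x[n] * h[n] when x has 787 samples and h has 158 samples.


Linear convolution output length:
L = N + M - 1
  = 787 + 158 - 1
  = 944 samples

944


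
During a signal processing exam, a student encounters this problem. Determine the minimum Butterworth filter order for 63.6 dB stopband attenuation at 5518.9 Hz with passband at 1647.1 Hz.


Butterworth filter order formula:
n = log10(10^(A/10) - 1) / (2 * log10(f_stop/f_pass))
10^(63.6/10) - 1 = 2290866.6528
f_stop/f_pass = 5518.9 / 1647.1 = 3.3507
n = 6.0556 -> ceil = 7

7


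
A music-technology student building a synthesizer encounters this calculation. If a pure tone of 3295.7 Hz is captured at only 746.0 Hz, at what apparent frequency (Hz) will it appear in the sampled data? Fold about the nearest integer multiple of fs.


Compute the nearest integer multiple of fs to the signal:
n = round(3295.7 / 746.0) = 4
f_alias = |3295.7 - 4 * 746.0|
        = |3295.7 - 2984.0|
        = 311.7 Hz

311.7


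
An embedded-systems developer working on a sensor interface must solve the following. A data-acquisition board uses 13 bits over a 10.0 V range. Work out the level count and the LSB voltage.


Step 1 — number of quantization levels:
L = 2^N = 2^13 = 8192

Step 2 — LSB step size:
delta = Vfs / L
      = 10.0 / 8192
      = 0.0012207 V

Levels = 8192; step size = 0.0012207 V


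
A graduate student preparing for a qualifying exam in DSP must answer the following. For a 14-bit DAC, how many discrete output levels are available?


Number of quantization levels = 2^N
= 2^14
= 16384

16384


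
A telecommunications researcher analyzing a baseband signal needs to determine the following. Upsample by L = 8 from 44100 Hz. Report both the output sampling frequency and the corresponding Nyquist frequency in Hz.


Step 1 — output sample rate after interpolation by L:
fs_out = L * fs_in = 8 * 44100 = 352800 Hz

Step 2 — Nyquist frequency of the output stream:
f_Nyq = fs_out / 2 = 352800 / 2 = 176400.0 Hz

fs_out = 352800 Hz; f_Nyquist = 176400.0 Hz


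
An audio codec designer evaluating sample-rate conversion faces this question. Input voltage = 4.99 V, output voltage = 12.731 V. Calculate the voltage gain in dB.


Voltage gain in dB:
G = 20 * log10(Vout / Vin)
  = 20 * log10(12.731 / 4.99)
  = 20 * log10(2.551303)
  = 20 * 0.406762
  = 8.14 dB

8.14 dB


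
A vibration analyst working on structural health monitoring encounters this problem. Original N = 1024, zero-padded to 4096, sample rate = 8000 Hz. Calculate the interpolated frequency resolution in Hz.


Frequency resolution after zero-padding:
N_padded = 1024 * 4 = 4096
df = fs / N_padded
   = 8000 / 4096
   = 1.9531 Hz

1.9531 Hz


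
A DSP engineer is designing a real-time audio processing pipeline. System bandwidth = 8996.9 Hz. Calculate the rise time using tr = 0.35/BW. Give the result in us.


Rise time from bandwidth relationship:
tr = 0.35 / BW
   = 0.35 / 8996.9
   = 3.890228857e-05 s
   = 38.9023 us

38.9023 us


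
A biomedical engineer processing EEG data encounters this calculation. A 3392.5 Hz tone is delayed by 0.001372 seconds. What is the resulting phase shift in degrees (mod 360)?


Phase shift from frequency and time delay:
phi = 360 * f * t_delay
    = 360 * 3392.5 * 0.001372
    = 1675.62 degrees
    mod 360 = 235.62 degrees

235.62 degrees


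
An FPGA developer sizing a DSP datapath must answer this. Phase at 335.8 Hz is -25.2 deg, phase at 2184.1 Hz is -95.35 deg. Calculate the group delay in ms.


Group delay from phase difference:
tau = -d(phi)/d(omega)
d(phi) = -70.15 deg = -1.224348 rad
d(omega) = 2*pi*(2184.1 - 335.8) = 11613.2114 rad/s
tau = -(-1.224348) / 11613.2114
    = 0.1054 ms

0.1054 ms


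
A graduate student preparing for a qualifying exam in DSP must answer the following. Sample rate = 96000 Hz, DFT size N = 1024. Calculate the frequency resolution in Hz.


DFT frequency resolution:
df = fs / N
   = 96000 / 1024
   = 93.75 Hz

93.75 Hz


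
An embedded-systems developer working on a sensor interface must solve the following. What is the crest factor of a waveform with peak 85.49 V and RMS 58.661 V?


Crest factor is the ratio of peak to RMS:
CF = V_peak / V_rms
   = 85.49 / 58.661
   = 1.4574

1.4574


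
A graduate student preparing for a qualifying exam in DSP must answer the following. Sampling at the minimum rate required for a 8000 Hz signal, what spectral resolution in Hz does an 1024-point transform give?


Step 1 — Nyquist sampling rate:
fs = 2 * fmax = 2 * 8000 = 16000 Hz

Step 2 — DFT bin spacing:
df = fs / N = 16000 / 1024 = 15.625 Hz

15.625 Hz


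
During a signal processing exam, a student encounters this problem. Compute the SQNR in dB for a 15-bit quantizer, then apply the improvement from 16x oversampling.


Step 1 — baseline SQNR at Nyquist:
SQNR_base = 6.02*N + 1.76
          = 6.02*15 + 1.76
          = 92.06 dB

Step 2 — oversampling processing gain:
G = 10*log10(OSR) = 10*log10(16) = 12.04 dB

Step 3 — total:
SQNR_total = 92.06 + 12.04 = 104.1 dB

Base SQNR = 92.06 dB; oversampled SQNR = 104.1 dB


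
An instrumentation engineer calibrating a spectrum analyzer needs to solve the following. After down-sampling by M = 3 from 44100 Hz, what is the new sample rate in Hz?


Decimation reduces the sample rate:
fs_out = fs_in / M
       = 44100 / 3
       = 14700.0 Hz

14700.0 Hz
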